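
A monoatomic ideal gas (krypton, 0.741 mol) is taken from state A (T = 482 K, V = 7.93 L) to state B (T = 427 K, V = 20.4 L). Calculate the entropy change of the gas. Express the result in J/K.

ΔS = 4.7 J/K

Entropy is a state function: ΔS = nC_V ln(T₂/T₁) + nR ln(V₂/V₁), with C_V = 3R/2 = 12.47 J mol⁻¹ K⁻¹ for a monoatomic ideal gas.
ΔS = 0.741 × [12.47 × ln(427/482) + 8.314 × ln(20.4/7.93)] = 4.7 J/K.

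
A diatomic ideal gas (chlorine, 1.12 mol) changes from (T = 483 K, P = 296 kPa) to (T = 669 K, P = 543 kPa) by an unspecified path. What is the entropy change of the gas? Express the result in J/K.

ΔS = nC_p ln(T₂/T₁) − nR ln(P₂/P₁), with C_p = 7R/2 = 29.1 J mol⁻¹ K⁻¹ for a diatomic ideal gas.
ΔS = 1.12 × [29.1 × ln(669/483) − 8.314 × ln(543/296)] = 4.97 J/K.

ΔS = 4.97 J/K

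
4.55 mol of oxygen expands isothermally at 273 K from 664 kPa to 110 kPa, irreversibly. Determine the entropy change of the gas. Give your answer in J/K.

Entropy is a state function, so ΔS_gas depends only on the end states.
For an isothermal ideal gas ΔS_gas = nR ln(P₁/P₂) = 4.55 × 8.314 × ln(664/110) = 68 J/K.

ΔS_gas = 68 J/K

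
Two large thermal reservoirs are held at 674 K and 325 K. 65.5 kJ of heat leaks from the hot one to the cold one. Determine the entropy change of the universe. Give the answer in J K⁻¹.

ΔS_hot = −Q/T_H = −65500/674 = -97.18 J/K and ΔS_cold = +Q/T_C = 65500/325 = 201.5 J/K.
ΔS_total = -97.18 + 201.5 = 104 J/K, positive as the second law requires.

ΔS_total = 104 J/K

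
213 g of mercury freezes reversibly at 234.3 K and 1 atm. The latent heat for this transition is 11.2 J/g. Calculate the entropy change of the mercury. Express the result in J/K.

Heat released by the substance: Q = −mL = −213 × 11.2 = −2385.6 J.
At constant T, ΔS = Q_rev/T = −2385.6 / 234.3 = -10.2 J/K.

ΔS = -10.2 J/K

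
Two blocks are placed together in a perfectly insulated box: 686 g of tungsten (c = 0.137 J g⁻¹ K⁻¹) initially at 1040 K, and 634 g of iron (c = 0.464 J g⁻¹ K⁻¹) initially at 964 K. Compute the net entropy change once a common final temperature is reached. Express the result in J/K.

Energy balance: T_f = (m₁c₁T₁ + m₂c₂T₂)/(m₁c₁ + m₂c₂) = 982.4 K.
ΔS₁ = m₁c₁ ln(T_f/T₁) = 93.982 × ln(982.4/1040) = -5.3547 J/K.
ΔS₂ = m₂c₂ ln(T_f/T₂) = 294.176 × ln(982.4/964) = 5.5625 J/K.
ΔS_total = -5.3547 + 5.5625 = 0.208 J/K.

ΔS_total = 0.208 J/K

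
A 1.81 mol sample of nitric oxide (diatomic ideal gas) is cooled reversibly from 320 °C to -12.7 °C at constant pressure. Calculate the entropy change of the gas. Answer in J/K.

In kelvin: T₁ = 593.15 K, T₂ = 260.45 K. At constant pressure, ΔS = nC_p ln(T₂/T₁) with C_p = 7R/2 = 29.1 J mol⁻¹ K⁻¹.
ΔS = 1.81 × 29.1 × ln(260.45/593.15) = -43.3 J/K.

ΔS = -43.3 J/K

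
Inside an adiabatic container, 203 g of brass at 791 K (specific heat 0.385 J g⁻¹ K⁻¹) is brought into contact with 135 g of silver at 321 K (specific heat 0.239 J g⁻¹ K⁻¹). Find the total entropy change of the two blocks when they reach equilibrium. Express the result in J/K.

ΔS_total = 8.04 J/K

Energy balance: T_f = (m₁c₁T₁ + m₂c₂T₂)/(m₁c₁ + m₂c₂) = 653.66 K.
ΔS₁ = m₁c₁ ln(T_f/T₁) = 78.155 × ln(653.66/791) = -14.904 J/K.
ΔS₂ = m₂c₂ ln(T_f/T₂) = 32.265 × ln(653.66/321) = 22.945 J/K.
ΔS_total = -14.904 + 22.945 = 8.04 J/K.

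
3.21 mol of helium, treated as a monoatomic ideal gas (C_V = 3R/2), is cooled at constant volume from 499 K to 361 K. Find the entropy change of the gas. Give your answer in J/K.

ΔS = -13 J/K

At constant volume, ΔS = nC_V ln(T₂/T₁) with C_V = 3R/2 = 12.47 J mol⁻¹ K⁻¹.
ΔS = 3.21 × 12.47 × ln(361/499) = -13 J/K.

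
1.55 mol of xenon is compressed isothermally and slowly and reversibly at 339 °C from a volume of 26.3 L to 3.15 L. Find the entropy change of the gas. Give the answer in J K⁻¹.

ΔS_gas = -27.3 J/K

For an isothermal ideal gas ΔS_gas = nR ln(V₂/V₁) = 1.55 × 8.314 × ln(3.15/26.3) = -27.3 J/K.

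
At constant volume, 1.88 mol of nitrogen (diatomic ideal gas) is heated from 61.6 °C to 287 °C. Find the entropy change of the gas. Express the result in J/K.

ΔS = 20.1 J/K

In kelvin: T₁ = 334.75 K, T₂ = 560.15 K. At constant volume, ΔS = nC_V ln(T₂/T₁) with C_V = 5R/2 = 20.79 J mol⁻¹ K⁻¹.
ΔS = 1.88 × 20.79 × ln(560.15/334.75) = 20.1 J/K.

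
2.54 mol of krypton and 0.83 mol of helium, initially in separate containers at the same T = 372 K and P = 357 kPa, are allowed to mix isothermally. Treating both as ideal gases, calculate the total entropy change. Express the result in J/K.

ΔS_mix = 15.6 J/K

Mole fractions: x_A = 2.54/3.37 = 0.754, x_B = 0.246.
ΔS_mix = −R(n_A ln x_A + n_B ln x_B) = −8.314 × (2.54 ln 0.754 + 0.83 ln 0.246) = 15.6 J/K.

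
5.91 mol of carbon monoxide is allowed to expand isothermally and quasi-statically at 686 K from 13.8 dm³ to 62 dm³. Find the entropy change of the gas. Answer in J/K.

ΔS_gas = 73.8 J/K

For an isothermal ideal gas ΔS_gas = nR ln(V₂/V₁) = 5.91 × 8.314 × ln(62/13.8) = 73.8 J/K.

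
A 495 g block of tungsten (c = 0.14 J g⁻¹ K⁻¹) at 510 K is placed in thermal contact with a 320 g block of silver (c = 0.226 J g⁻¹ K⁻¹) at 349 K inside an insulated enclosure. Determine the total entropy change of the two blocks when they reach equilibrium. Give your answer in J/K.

Energy balance: T_f = (m₁c₁T₁ + m₂c₂T₂)/(m₁c₁ + m₂c₂) = 427.78 K.
ΔS₁ = m₁c₁ ln(T_f/T₁) = 69.3 × ln(427.78/510) = -12.18 J/K.
ΔS₂ = m₂c₂ ln(T_f/T₂) = 72.32 × ln(427.78/349) = 14.72 J/K.
ΔS_total = -12.18 + 14.72 = 2.54 J/K.

ΔS_total = 2.54 J/K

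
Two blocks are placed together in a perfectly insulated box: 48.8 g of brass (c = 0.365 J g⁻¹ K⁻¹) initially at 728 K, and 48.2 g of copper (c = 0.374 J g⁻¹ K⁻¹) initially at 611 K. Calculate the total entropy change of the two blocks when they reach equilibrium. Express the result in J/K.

ΔS_total = 0.137 J/K

Energy balance: T_f = (m₁c₁T₁ + m₂c₂T₂)/(m₁c₁ + m₂c₂) = 669.15 K.
ΔS₁ = m₁c₁ ln(T_f/T₁) = 17.812 × ln(669.15/728) = -1.5014 J/K.
ΔS₂ = m₂c₂ ln(T_f/T₂) = 18.0268 × ln(669.15/611) = 1.6388 J/K.
ΔS_total = -1.5014 + 1.6388 = 0.137 J/K.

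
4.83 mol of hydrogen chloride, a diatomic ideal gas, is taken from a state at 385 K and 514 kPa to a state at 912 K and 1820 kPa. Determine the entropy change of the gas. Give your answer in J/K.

ΔS = 70.4 J/K

ΔS = nC_p ln(T₂/T₁) − nR ln(P₂/P₁), with C_p = 7R/2 = 29.1 J mol⁻¹ K⁻¹ for a diatomic ideal gas.
ΔS = 4.83 × [29.1 × ln(912/385) − 8.314 × ln(1820/514)] = 70.4 J/K.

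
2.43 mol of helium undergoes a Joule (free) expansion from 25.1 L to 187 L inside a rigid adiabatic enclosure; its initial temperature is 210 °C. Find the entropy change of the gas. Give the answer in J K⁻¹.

ΔS_gas = 40.6 J/K

For an ideal gas in free expansion Q = 0 and W = 0, so T is unchanged.
Entropy is a state function; using a reversible isothermal path, ΔS_gas = nR ln(V₂/V₁) = 2.43 × 8.314 × ln(187/25.1) = 40.6 J/K.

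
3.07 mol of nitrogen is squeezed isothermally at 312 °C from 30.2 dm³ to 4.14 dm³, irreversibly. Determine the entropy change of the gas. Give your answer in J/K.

Entropy is a state function, so ΔS_gas depends only on the end states.
For an isothermal ideal gas ΔS_gas = nR ln(V₂/V₁) = 3.07 × 8.314 × ln(4.14/30.2) = -50.7 J/K.

ΔS_gas = -50.7 J/K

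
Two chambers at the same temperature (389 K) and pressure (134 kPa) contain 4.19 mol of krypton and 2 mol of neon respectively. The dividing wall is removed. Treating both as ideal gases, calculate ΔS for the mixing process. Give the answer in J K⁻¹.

ΔS_mix = 32.4 J/K

Mole fractions: x_A = 4.19/6.19 = 0.677, x_B = 0.323.
ΔS_mix = −R(n_A ln x_A + n_B ln x_B) = −8.314 × (4.19 ln 0.677 + 2 ln 0.323) = 32.4 J/K.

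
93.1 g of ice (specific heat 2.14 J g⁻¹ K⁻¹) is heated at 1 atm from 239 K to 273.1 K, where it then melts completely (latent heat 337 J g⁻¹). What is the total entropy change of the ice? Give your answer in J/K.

ΔS = 141 J/K

Warming step: ΔS₁ = m c ln(T_tr/T_i) = 93.1 × 2.14 × ln(273.1/239) = 26.57 J/K.
Phase change: ΔS₂ = +mL/T_tr = 93.1 × 337 / 273.1 = 114.9 J/K.
ΔS_total = (26.57) + (114.9) = 141 J/K.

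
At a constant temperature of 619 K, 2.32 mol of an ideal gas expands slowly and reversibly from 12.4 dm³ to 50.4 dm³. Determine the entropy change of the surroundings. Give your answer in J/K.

ΔS_surr = -27 J/K

For an isothermal ideal gas ΔS_gas = nR ln(V₂/V₁) = 2.32 × 8.314 × ln(50.4/12.4) = 27 J/K.
The process is reversible, so ΔS_surr = −ΔS_gas = -27 J/K and ΔS_universe = 0.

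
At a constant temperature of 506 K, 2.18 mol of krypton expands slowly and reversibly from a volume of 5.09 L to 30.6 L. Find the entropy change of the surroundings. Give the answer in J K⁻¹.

ΔS_surr = -32.5 J/K

For an isothermal ideal gas ΔS_gas = nR ln(V₂/V₁) = 2.18 × 8.314 × ln(30.6/5.09) = 32.5 J/K.
The process is reversible, so ΔS_surr = −ΔS_gas = -32.5 J/K and ΔS_universe = 0.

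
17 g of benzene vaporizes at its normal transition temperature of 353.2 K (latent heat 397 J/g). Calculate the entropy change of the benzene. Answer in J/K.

ΔS = 19.1 J/K

Heat absorbed by the substance: Q = mL = 17 × 397 = 6749 J.
At constant T, ΔS = Q_rev/T = 6749 / 353.2 = 19.1 J/K.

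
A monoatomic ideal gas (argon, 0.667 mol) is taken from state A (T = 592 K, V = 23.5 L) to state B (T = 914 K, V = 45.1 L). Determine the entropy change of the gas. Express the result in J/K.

ΔS = 7.23 J/K

Entropy is a state function: ΔS = nC_V ln(T₂/T₁) + nR ln(V₂/V₁), with C_V = 3R/2 = 12.47 J mol⁻¹ K⁻¹ for a monoatomic ideal gas.
ΔS = 0.667 × [12.47 × ln(914/592) + 8.314 × ln(45.1/23.5)] = 7.23 J/K.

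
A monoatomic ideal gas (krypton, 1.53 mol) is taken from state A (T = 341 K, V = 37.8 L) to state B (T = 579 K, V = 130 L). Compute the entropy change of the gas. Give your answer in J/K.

Entropy is a state function: ΔS = nC_V ln(T₂/T₁) + nR ln(V₂/V₁), with C_V = 3R/2 = 12.47 J mol⁻¹ K⁻¹ for a monoatomic ideal gas.
ΔS = 1.53 × [12.47 × ln(579/341) + 8.314 × ln(130/37.8)] = 25.8 J/K.

ΔS = 25.8 J/K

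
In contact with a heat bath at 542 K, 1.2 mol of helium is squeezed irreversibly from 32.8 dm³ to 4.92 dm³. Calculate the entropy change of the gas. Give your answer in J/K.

ΔS_gas = -18.9 J/K

Entropy is a state function, so ΔS_gas depends only on the end states.
For an isothermal ideal gas ΔS_gas = nR ln(V₂/V₁) = 1.2 × 8.314 × ln(4.92/32.8) = -18.9 J/K.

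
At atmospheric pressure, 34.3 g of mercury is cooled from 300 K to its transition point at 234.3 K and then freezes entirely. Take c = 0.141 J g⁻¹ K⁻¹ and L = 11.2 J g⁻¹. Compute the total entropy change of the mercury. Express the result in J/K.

ΔS = -2.84 J/K

Cooling step: ΔS₁ = m c ln(T_tr/T_i) = 34.3 × 0.141 × ln(234.3/300) = -1.19544 J/K.
Phase change: ΔS₂ = −mL/T_tr = −34.3 × 11.2 / 234.3 = -1.63961 J/K.
ΔS_total = (-1.19544) + (-1.63961) = -2.84 J/K.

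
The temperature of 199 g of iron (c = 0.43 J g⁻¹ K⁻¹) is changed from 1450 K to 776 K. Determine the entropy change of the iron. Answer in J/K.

ΔS = ∫dQ_rev/T = m c ln(T₂/T₁) = 199 × 0.43 × ln(776/1450) = -53.5 J/K.

ΔS = -53.5 J/K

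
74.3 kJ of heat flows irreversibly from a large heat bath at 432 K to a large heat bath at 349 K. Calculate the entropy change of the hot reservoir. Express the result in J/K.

The hot reservoir loses heat Q, so ΔS_hot = −Q/T_H = −74300/432 = -172 J/K.

ΔS_hot = -172 J/K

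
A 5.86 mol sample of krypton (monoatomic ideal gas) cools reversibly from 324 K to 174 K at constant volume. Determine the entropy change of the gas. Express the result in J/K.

At constant volume, ΔS = nC_V ln(T₂/T₁) with C_V = 3R/2 = 12.47 J mol⁻¹ K⁻¹.
ΔS = 5.86 × 12.47 × ln(174/324) = -45.4 J/K.

ΔS = -45.4 J/K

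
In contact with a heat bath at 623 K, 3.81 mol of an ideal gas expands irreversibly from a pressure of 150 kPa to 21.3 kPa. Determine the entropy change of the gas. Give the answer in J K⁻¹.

Entropy is a state function, so ΔS_gas depends only on the end states.
For an isothermal ideal gas ΔS_gas = nR ln(P₁/P₂) = 3.81 × 8.314 × ln(150/21.3) = 61.8 J/K.

ΔS_gas = 61.8 J/K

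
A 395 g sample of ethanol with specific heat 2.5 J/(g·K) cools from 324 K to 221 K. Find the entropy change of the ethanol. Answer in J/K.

ΔS = -378 J/K

ΔS = ∫dQ_rev/T = m c ln(T₂/T₁) = 395 × 2.5 × ln(221/324) = -378 J/K.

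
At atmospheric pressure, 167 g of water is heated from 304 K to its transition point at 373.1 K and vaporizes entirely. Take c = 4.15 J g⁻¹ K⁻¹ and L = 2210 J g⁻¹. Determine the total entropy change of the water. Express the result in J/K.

ΔS = 1130 J/K

Warming step: ΔS₁ = m c ln(T_tr/T_i) = 167 × 4.15 × ln(373.1/304) = 141.9 J/K.
Phase change: ΔS₂ = +mL/T_tr = 167 × 2210 / 373.1 = 989.2 J/K.
ΔS_total = (141.9) + (989.2) = 1130 J/K.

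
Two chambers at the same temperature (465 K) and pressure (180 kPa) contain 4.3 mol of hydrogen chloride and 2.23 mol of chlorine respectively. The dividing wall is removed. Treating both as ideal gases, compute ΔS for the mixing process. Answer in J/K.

Mole fractions: x_A = 4.3/6.53 = 0.658, x_B = 0.342.
ΔS_mix = −R(n_A ln x_A + n_B ln x_B) = −8.314 × (4.3 ln 0.658 + 2.23 ln 0.342) = 34.9 J/K.

ΔS_mix = 34.9 J/K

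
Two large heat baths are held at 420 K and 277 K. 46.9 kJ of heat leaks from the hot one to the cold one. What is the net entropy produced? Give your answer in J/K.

ΔS_total = 57.6 J/K

ΔS_hot = −Q/T_H = −46900/420 = -111.7 J/K and ΔS_cold = +Q/T_C = 46900/277 = 169.3 J/K.
ΔS_total = -111.7 + 169.3 = 57.6 J/K, positive as the second law requires.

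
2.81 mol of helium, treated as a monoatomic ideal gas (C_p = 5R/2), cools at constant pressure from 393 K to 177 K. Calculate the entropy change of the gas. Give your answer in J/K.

At constant pressure, ΔS = nC_p ln(T₂/T₁) with C_p = 5R/2 = 20.79 J mol⁻¹ K⁻¹.
ΔS = 2.81 × 20.79 × ln(177/393) = -46.6 J/K.

ΔS = -46.6 J/K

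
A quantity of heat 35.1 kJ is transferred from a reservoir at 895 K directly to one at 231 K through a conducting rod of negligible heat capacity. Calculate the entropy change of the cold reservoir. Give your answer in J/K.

ΔS_cold = 152 J/K

The cold reservoir gains heat Q, so ΔS_cold = +Q/T_C = 35100/231 = 152 J/K.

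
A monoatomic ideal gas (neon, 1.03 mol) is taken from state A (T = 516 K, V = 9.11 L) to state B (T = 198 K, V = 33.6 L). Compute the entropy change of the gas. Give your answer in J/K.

ΔS = -1.13 J/K

Entropy is a state function: ΔS = nC_V ln(T₂/T₁) + nR ln(V₂/V₁), with C_V = 3R/2 = 12.47 J mol⁻¹ K⁻¹ for a monoatomic ideal gas.
ΔS = 1.03 × [12.47 × ln(198/516) + 8.314 × ln(33.6/9.11)] = -1.13 J/K.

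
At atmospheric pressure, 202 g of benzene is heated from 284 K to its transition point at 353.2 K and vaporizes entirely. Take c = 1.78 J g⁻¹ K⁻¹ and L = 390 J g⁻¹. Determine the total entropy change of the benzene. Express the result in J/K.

Warming step: ΔS₁ = m c ln(T_tr/T_i) = 202 × 1.78 × ln(353.2/284) = 78.41 J/K.
Phase change: ΔS₂ = +mL/T_tr = 202 × 390 / 353.2 = 223 J/K.
ΔS_total = (78.41) + (223) = 301 J/K.

ΔS = 301 J/K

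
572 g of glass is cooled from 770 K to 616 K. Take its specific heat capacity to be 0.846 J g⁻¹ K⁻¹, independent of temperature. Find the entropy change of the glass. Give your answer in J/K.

ΔS = -108 J/K

ΔS = ∫dQ_rev/T = m c ln(T₂/T₁) = 572 × 0.846 × ln(616/770) = -108 J/K.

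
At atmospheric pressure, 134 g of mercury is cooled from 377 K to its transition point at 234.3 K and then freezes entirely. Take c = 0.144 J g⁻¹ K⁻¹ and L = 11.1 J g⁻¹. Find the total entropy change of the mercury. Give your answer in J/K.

Cooling step: ΔS₁ = m c ln(T_tr/T_i) = 134 × 0.144 × ln(234.3/377) = -9.178 J/K.
Phase change: ΔS₂ = −mL/T_tr = −134 × 11.1 / 234.3 = -6.348 J/K.
ΔS_total = (-9.178) + (-6.348) = -15.5 J/K.

ΔS = -15.5 J/K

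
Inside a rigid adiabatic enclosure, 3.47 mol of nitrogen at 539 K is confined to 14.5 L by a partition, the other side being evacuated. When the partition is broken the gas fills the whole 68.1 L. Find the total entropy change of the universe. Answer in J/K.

ΔS_universe = 44.6 J/K

No heat is exchanged and no work is done, so the ideal-gas temperature stays constant.
Entropy is a state function; using a reversible isothermal path, ΔS_gas = nR ln(V₂/V₁) = 3.47 × 8.314 × ln(68.1/14.5) = 44.6 J/K.
The insulated surroundings exchange no heat, so ΔS_surr = 0 and ΔS_universe = ΔS_gas.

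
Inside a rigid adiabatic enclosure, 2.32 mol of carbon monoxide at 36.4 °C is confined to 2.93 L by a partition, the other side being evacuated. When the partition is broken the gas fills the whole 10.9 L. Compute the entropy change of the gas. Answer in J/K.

No heat is exchanged and no work is done, so the ideal-gas temperature stays constant.
Entropy is a state function; using a reversible isothermal path, ΔS_gas = nR ln(V₂/V₁) = 2.32 × 8.314 × ln(10.9/2.93) = 25.3 J/K.

ΔS_gas = 25.3 J/K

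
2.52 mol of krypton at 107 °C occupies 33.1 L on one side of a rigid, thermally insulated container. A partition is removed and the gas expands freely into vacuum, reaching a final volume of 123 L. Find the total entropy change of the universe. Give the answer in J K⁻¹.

For an ideal gas in free expansion Q = 0 and W = 0, so T is unchanged.
Entropy is a state function; using a reversible isothermal path, ΔS_gas = nR ln(V₂/V₁) = 2.52 × 8.314 × ln(123/33.1) = 27.5 J/K.
The insulated surroundings exchange no heat, so ΔS_surr = 0 and ΔS_universe = ΔS_gas.

ΔS_universe = 27.5 J/K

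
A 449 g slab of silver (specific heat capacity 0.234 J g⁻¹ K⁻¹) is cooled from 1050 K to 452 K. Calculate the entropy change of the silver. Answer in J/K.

ΔS = ∫dQ_rev/T = m c ln(T₂/T₁) = 449 × 0.234 × ln(452/1050) = -88.6 J/K.

ΔS = -88.6 J/K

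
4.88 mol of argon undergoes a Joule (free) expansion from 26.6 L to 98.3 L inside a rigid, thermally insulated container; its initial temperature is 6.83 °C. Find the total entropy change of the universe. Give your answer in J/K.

No heat is exchanged and no work is done, so the ideal-gas temperature stays constant.
Entropy is a state function; using a reversible isothermal path, ΔS_gas = nR ln(V₂/V₁) = 4.88 × 8.314 × ln(98.3/26.6) = 53 J/K.
The insulated surroundings exchange no heat, so ΔS_surr = 0 and ΔS_universe = ΔS_gas.

ΔS_universe = 53 J/K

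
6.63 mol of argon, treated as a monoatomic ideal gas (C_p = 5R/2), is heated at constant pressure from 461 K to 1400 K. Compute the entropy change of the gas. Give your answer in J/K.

At constant pressure, ΔS = nC_p ln(T₂/T₁) with C_p = 5R/2 = 20.79 J mol⁻¹ K⁻¹.
ΔS = 6.63 × 20.79 × ln(1400/461) = 153 J/K.

ΔS = 153 J/K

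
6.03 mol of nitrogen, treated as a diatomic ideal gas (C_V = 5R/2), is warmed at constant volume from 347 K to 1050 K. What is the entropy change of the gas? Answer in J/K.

At constant volume, ΔS = nC_V ln(T₂/T₁) with C_V = 5R/2 = 20.79 J mol⁻¹ K⁻¹.
ΔS = 6.03 × 20.79 × ln(1050/347) = 139 J/K.

ΔS = 139 J/K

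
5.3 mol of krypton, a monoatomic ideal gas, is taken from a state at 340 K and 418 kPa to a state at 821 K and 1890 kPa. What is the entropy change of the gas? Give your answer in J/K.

ΔS = nC_p ln(T₂/T₁) − nR ln(P₂/P₁), with C_p = 5R/2 = 20.79 J mol⁻¹ K⁻¹ for a monoatomic ideal gas.
ΔS = 5.3 × [20.79 × ln(821/340) − 8.314 × ln(1890/418)] = 30.6 J/K.

ΔS = 30.6 J/K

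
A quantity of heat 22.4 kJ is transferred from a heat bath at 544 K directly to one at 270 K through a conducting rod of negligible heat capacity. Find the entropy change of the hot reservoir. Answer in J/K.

ΔS_hot = -41.2 J/K

The hot reservoir loses heat Q, so ΔS_hot = −Q/T_H = −22400/544 = -41.2 J/K.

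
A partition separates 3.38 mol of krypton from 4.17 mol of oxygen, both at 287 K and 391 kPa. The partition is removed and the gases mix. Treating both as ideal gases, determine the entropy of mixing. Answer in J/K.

ΔS_mix = 43.2 J/K

Mole fractions: x_A = 3.38/7.55 = 0.448, x_B = 0.552.
ΔS_mix = −R(n_A ln x_A + n_B ln x_B) = −8.314 × (3.38 ln 0.448 + 4.17 ln 0.552) = 43.2 J/K.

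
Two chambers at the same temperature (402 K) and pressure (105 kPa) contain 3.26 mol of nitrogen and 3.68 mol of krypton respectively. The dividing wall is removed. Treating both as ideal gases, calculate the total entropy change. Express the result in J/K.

Mole fractions: x_A = 3.26/6.94 = 0.47, x_B = 0.53.
ΔS_mix = −R(n_A ln x_A + n_B ln x_B) = −8.314 × (3.26 ln 0.47 + 3.68 ln 0.53) = 39.9 J/K.

ΔS_mix = 39.9 J/K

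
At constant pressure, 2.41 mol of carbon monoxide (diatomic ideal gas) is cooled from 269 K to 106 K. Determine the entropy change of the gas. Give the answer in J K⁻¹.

ΔS = -65.3 J/K

At constant pressure, ΔS = nC_p ln(T₂/T₁) with C_p = 7R/2 = 29.1 J mol⁻¹ K⁻¹.
ΔS = 2.41 × 29.1 × ln(106/269) = -65.3 J/K.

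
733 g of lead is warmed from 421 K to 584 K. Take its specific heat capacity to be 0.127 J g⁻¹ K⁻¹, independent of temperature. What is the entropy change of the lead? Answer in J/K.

ΔS = ∫dQ_rev/T = m c ln(T₂/T₁) = 733 × 0.127 × ln(584/421) = 30.5 J/K.

ΔS = 30.5 J/K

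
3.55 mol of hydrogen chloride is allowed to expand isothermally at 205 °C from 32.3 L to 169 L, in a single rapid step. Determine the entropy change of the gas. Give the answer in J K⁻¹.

ΔS_gas = 48.8 J/K

Entropy is a state function, so ΔS_gas depends only on the end states.
For an isothermal ideal gas ΔS_gas = nR ln(V₂/V₁) = 3.55 × 8.314 × ln(169/32.3) = 48.8 J/K.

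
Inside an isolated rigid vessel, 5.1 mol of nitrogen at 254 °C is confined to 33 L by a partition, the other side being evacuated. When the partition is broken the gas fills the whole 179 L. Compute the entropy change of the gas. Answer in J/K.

ΔS_gas = 71.7 J/K

No heat is exchanged and no work is done, so the ideal-gas temperature stays constant.
Entropy is a state function; using a reversible isothermal path, ΔS_gas = nR ln(V₂/V₁) = 5.1 × 8.314 × ln(179/33) = 71.7 J/K.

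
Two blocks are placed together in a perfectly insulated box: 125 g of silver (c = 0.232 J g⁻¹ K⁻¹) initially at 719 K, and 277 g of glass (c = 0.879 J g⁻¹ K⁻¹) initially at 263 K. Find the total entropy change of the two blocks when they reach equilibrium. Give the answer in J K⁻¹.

ΔS_total = 17 J/K

Energy balance: T_f = (m₁c₁T₁ + m₂c₂T₂)/(m₁c₁ + m₂c₂) = 311.53 K.
ΔS₁ = m₁c₁ ln(T_f/T₁) = 29 × ln(311.53/719) = -24.25 J/K.
ΔS₂ = m₂c₂ ln(T_f/T₂) = 243.483 × ln(311.53/263) = 41.23 J/K.
ΔS_total = -24.25 + 41.23 = 17 J/K.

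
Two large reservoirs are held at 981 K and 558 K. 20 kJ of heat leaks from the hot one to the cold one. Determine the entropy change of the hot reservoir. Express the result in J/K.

ΔS_hot = -20.4 J/K

The hot reservoir loses heat Q, so ΔS_hot = −Q/T_H = −20000/981 = -20.4 J/K.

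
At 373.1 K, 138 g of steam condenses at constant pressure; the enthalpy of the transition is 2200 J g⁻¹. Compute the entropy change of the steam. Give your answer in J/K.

Heat released by the substance: Q = −mL = −138 × 2200 = −303600 J.
At constant T, ΔS = Q_rev/T = −303600 / 373.1 = -814 J/K.

ΔS = -814 J/K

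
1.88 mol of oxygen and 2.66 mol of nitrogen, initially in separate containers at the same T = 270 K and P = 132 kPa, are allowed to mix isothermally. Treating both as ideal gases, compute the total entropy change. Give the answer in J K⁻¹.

ΔS_mix = 25.6 J/K

Mole fractions: x_A = 1.88/4.54 = 0.414, x_B = 0.586.
ΔS_mix = −R(n_A ln x_A + n_B ln x_B) = −8.314 × (1.88 ln 0.414 + 2.66 ln 0.586) = 25.6 J/K.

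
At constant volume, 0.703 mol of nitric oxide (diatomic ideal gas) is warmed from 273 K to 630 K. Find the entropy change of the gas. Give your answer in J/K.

ΔS = 12.2 J/K

At constant volume, ΔS = nC_V ln(T₂/T₁) with C_V = 5R/2 = 20.79 J mol⁻¹ K⁻¹.
ΔS = 0.703 × 20.79 × ln(630/273) = 12.2 J/K.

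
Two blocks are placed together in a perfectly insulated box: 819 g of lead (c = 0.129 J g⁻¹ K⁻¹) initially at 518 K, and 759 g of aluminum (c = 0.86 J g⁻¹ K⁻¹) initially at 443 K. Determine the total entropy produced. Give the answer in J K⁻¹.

ΔS_total = 1.15 J/K

Energy balance: T_f = (m₁c₁T₁ + m₂c₂T₂)/(m₁c₁ + m₂c₂) = 453.45 K.
ΔS₁ = m₁c₁ ln(T_f/T₁) = 105.651 × ln(453.45/518) = -14.062 J/K.
ΔS₂ = m₂c₂ ln(T_f/T₂) = 652.74 × ln(453.45/443) = 15.216 J/K.
ΔS_total = -14.062 + 15.216 = 1.15 J/K.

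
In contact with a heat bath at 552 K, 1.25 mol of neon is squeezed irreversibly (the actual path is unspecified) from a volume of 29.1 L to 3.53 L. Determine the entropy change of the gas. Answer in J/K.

Entropy is a state function, so ΔS_gas depends only on the end states.
For an isothermal ideal gas ΔS_gas = nR ln(V₂/V₁) = 1.25 × 8.314 × ln(3.53/29.1) = -21.9 J/K.

ΔS_gas = -21.9 J/K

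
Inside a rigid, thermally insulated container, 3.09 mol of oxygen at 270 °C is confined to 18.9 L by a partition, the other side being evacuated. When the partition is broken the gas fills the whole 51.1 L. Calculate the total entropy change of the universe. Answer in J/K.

No heat is exchanged and no work is done, so the ideal-gas temperature stays constant.
Entropy is a state function; using a reversible isothermal path, ΔS_gas = nR ln(V₂/V₁) = 3.09 × 8.314 × ln(51.1/18.9) = 25.6 J/K.
The insulated surroundings exchange no heat, so ΔS_surr = 0 and ΔS_universe = ΔS_gas.

ΔS_universe = 25.6 J/K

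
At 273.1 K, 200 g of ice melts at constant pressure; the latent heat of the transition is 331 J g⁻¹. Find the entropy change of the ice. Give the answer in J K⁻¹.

ΔS = 242 J/K

Heat absorbed by the substance: Q = mL = 200 × 331 = 66200 J.
At constant T, ΔS = Q_rev/T = 66200 / 273.1 = 242 J/K.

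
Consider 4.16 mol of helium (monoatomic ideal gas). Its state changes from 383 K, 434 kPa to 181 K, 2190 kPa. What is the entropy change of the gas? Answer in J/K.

ΔS = -121 J/K

ΔS = nC_p ln(T₂/T₁) − nR ln(P₂/P₁), with C_p = 5R/2 = 20.79 J mol⁻¹ K⁻¹ for a monoatomic ideal gas.
ΔS = 4.16 × [20.79 × ln(181/383) − 8.314 × ln(2190/434)] = -121 J/K.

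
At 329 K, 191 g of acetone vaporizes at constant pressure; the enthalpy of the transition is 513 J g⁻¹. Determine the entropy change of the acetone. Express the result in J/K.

Heat absorbed by the substance: Q = mL = 191 × 513 = 97983 J.
At constant T, ΔS = Q_rev/T = 97983 / 329 = 298 J/K.

ΔS = 298 J/K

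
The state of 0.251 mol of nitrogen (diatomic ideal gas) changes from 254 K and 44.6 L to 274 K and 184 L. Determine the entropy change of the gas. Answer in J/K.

ΔS = 3.35 J/K

Entropy is a state function: ΔS = nC_V ln(T₂/T₁) + nR ln(V₂/V₁), with C_V = 5R/2 = 20.79 J mol⁻¹ K⁻¹ for a diatomic ideal gas.
ΔS = 0.251 × [20.79 × ln(274/254) + 8.314 × ln(184/44.6)] = 3.35 J/K.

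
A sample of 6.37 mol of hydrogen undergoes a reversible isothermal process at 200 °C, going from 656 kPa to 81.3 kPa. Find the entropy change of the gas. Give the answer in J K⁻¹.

ΔS_gas = 111 J/K

For an isothermal ideal gas ΔS_gas = nR ln(P₁/P₂) = 6.37 × 8.314 × ln(656/81.3) = 111 J/K.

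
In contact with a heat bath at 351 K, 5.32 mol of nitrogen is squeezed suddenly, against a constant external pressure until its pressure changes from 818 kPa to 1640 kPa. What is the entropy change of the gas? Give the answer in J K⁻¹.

Entropy is a state function, so ΔS_gas depends only on the end states.
For an isothermal ideal gas ΔS_gas = nR ln(P₁/P₂) = 5.32 × 8.314 × ln(818/1640) = -30.8 J/K.

ΔS_gas = -30.8 J/K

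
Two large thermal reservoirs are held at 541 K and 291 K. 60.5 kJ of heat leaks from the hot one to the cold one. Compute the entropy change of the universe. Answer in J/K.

ΔS_hot = −Q/T_H = −60500/541 = -111.8 J/K and ΔS_cold = +Q/T_C = 60500/291 = 207.9 J/K.
ΔS_total = -111.8 + 207.9 = 96.1 J/K, positive as the second law requires.

ΔS_total = 96.1 J/K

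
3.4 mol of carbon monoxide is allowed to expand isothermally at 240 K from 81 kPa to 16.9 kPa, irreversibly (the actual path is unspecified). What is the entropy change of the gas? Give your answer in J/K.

Entropy is a state function, so ΔS_gas depends only on the end states.
For an isothermal ideal gas ΔS_gas = nR ln(P₁/P₂) = 3.4 × 8.314 × ln(81/16.9) = 44.3 J/K.

ΔS_gas = 44.3 J/K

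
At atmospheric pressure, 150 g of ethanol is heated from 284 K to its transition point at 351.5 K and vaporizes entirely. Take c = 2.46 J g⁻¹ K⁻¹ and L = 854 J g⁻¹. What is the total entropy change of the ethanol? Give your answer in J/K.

Warming step: ΔS₁ = m c ln(T_tr/T_i) = 150 × 2.46 × ln(351.5/284) = 78.68 J/K.
Phase change: ΔS₂ = +mL/T_tr = 150 × 854 / 351.5 = 364.4 J/K.
ΔS_total = (78.68) + (364.4) = 443 J/K.

ΔS = 443 J/K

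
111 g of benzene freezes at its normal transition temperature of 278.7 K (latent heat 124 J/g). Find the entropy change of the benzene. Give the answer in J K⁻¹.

Heat released by the substance: Q = −mL = −111 × 124 = −13764 J.
At constant T, ΔS = Q_rev/T = −13764 / 278.7 = -49.4 J/K.

ΔS = -49.4 J/K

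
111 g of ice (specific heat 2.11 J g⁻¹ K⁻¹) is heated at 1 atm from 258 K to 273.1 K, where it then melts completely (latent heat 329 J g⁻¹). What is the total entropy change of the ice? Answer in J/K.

Warming step: ΔS₁ = m c ln(T_tr/T_i) = 111 × 2.11 × ln(273.1/258) = 13.32 J/K.
Phase change: ΔS₂ = +mL/T_tr = 111 × 329 / 273.1 = 133.7 J/K.
ΔS_total = (13.32) + (133.7) = 147 J/K.

ΔS = 147 J/K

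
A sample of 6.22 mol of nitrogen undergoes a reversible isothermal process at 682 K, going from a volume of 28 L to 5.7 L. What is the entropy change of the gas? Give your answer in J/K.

For an isothermal ideal gas ΔS_gas = nR ln(V₂/V₁) = 6.22 × 8.314 × ln(5.7/28) = -82.3 J/K.

ΔS_gas = -82.3 J/K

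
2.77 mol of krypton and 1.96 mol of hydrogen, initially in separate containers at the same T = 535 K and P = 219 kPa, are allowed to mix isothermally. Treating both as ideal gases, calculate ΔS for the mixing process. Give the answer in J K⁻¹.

Mole fractions: x_A = 2.77/4.73 = 0.586, x_B = 0.414.
ΔS_mix = −R(n_A ln x_A + n_B ln x_B) = −8.314 × (2.77 ln 0.586 + 1.96 ln 0.414) = 26.7 J/K.

ΔS_mix = 26.7 J/K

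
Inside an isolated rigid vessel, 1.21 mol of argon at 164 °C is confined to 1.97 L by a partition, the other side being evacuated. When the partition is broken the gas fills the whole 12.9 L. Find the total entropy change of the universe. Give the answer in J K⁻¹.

ΔS_universe = 18.9 J/K

For an ideal gas in free expansion Q = 0 and W = 0, so T is unchanged.
Entropy is a state function; using a reversible isothermal path, ΔS_gas = nR ln(V₂/V₁) = 1.21 × 8.314 × ln(12.9/1.97) = 18.9 J/K.
The insulated surroundings exchange no heat, so ΔS_surr = 0 and ΔS_universe = ΔS_gas.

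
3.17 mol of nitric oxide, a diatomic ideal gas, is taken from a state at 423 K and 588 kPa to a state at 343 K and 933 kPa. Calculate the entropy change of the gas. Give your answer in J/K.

ΔS = nC_p ln(T₂/T₁) − nR ln(P₂/P₁), with C_p = 7R/2 = 29.1 J mol⁻¹ K⁻¹ for a diatomic ideal gas.
ΔS = 3.17 × [29.1 × ln(343/423) − 8.314 × ln(933/588)] = -31.5 J/K.

ΔS = -31.5 J/K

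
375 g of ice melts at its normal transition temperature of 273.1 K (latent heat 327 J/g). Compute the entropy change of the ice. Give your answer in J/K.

ΔS = 449 J/K

Heat absorbed by the substance: Q = mL = 375 × 327 = 122625 J.
At constant T, ΔS = Q_rev/T = 122625 / 273.1 = 449 J/K.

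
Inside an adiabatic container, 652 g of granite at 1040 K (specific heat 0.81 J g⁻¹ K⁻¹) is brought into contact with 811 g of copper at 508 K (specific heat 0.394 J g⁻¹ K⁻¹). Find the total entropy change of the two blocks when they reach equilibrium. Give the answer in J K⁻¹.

ΔS_total = 47.4 J/K

Energy balance: T_f = (m₁c₁T₁ + m₂c₂T₂)/(m₁c₁ + m₂c₂) = 839.46 K.
ΔS₁ = m₁c₁ ln(T_f/T₁) = 528.12 × ln(839.46/1040) = -113.1 J/K.
ΔS₂ = m₂c₂ ln(T_f/T₂) = 319.534 × ln(839.46/508) = 160.5 J/K.
ΔS_total = -113.1 + 160.5 = 47.4 J/K.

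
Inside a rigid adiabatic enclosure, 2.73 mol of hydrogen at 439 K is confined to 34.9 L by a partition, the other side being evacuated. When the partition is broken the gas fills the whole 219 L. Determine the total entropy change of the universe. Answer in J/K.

For an ideal gas in free expansion Q = 0 and W = 0, so T is unchanged.
Entropy is a state function; using a reversible isothermal path, ΔS_gas = nR ln(V₂/V₁) = 2.73 × 8.314 × ln(219/34.9) = 41.7 J/K.
The insulated surroundings exchange no heat, so ΔS_surr = 0 and ΔS_universe = ΔS_gas.

ΔS_universe = 41.7 J/K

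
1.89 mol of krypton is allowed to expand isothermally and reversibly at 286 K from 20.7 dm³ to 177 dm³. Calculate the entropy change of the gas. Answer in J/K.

For an isothermal ideal gas ΔS_gas = nR ln(V₂/V₁) = 1.89 × 8.314 × ln(177/20.7) = 33.7 J/K.

ΔS_gas = 33.7 J/K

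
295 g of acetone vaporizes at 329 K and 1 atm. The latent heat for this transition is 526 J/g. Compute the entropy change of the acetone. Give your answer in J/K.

Heat absorbed by the substance: Q = mL = 295 × 526 = 155170 J.
At constant T, ΔS = Q_rev/T = 155170 / 329 = 472 J/K.

ΔS = 472 J/K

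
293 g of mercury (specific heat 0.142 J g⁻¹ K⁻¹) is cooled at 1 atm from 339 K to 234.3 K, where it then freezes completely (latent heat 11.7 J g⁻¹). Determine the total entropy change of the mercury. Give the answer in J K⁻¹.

Cooling step: ΔS₁ = m c ln(T_tr/T_i) = 293 × 0.142 × ln(234.3/339) = -15.37 J/K.
Phase change: ΔS₂ = −mL/T_tr = −293 × 11.7 / 234.3 = -14.63 J/K.
ΔS_total = (-15.37) + (-14.63) = -30 J/K.

ΔS = -30 J/K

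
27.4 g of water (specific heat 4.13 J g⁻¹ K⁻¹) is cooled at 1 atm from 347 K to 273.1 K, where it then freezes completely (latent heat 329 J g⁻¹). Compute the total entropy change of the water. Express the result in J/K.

Cooling step: ΔS₁ = m c ln(T_tr/T_i) = 27.4 × 4.13 × ln(273.1/347) = -27.1 J/K.
Phase change: ΔS₂ = −mL/T_tr = −27.4 × 329 / 273.1 = -33.01 J/K.
ΔS_total = (-27.1) + (-33.01) = -60.1 J/K.

ΔS = -60.1 J/K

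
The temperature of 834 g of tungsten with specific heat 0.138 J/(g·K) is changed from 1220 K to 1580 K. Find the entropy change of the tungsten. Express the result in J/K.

ΔS = 29.8 J/K

ΔS = ∫dQ_rev/T = m c ln(T₂/T₁) = 834 × 0.138 × ln(1580/1220) = 29.8 J/K.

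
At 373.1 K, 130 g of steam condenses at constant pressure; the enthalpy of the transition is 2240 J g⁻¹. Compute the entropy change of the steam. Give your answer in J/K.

ΔS = -780 J/K

Heat released by the substance: Q = −mL = −130 × 2240 = −291200 J.
At constant T, ΔS = Q_rev/T = −291200 / 373.1 = -780 J/K.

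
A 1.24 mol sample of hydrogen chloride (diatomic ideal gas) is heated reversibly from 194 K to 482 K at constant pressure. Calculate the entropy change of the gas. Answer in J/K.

ΔS = 32.8 J/K

At constant pressure, ΔS = nC_p ln(T₂/T₁) with C_p = 7R/2 = 29.1 J mol⁻¹ K⁻¹.
ΔS = 1.24 × 29.1 × ln(482/194) = 32.8 J/K.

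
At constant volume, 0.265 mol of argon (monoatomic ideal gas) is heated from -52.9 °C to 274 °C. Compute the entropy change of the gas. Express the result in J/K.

In kelvin: T₁ = 220.25 K, T₂ = 547.15 K. At constant volume, ΔS = nC_V ln(T₂/T₁) with C_V = 3R/2 = 12.47 J mol⁻¹ K⁻¹.
ΔS = 0.265 × 12.47 × ln(547.15/220.25) = 3.01 J/K.

ΔS = 3.01 J/K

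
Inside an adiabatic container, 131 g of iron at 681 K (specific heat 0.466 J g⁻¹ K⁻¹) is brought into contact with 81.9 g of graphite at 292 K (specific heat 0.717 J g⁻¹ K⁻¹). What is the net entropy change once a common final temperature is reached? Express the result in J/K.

ΔS_total = 10.4 J/K

Energy balance: T_f = (m₁c₁T₁ + m₂c₂T₂)/(m₁c₁ + m₂c₂) = 490.27 K.
ΔS₁ = m₁c₁ ln(T_f/T₁) = 61.046 × ln(490.27/681) = -20.06 J/K.
ΔS₂ = m₂c₂ ln(T_f/T₂) = 58.7223 × ln(490.27/292) = 30.43 J/K.
ΔS_total = -20.06 + 30.43 = 10.4 J/K.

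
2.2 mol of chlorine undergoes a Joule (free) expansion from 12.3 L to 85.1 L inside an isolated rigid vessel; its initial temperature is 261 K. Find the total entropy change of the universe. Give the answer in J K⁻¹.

No heat is exchanged and no work is done, so the ideal-gas temperature stays constant.
Entropy is a state function; using a reversible isothermal path, ΔS_gas = nR ln(V₂/V₁) = 2.2 × 8.314 × ln(85.1/12.3) = 35.4 J/K.
The insulated surroundings exchange no heat, so ΔS_surr = 0 and ΔS_universe = ΔS_gas.

ΔS_universe = 35.4 J/K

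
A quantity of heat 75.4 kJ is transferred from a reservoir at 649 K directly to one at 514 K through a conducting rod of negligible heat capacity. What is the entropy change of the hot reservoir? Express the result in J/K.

ΔS_hot = -116 J/K

The hot reservoir loses heat Q, so ΔS_hot = −Q/T_H = −75400/649 = -116 J/K.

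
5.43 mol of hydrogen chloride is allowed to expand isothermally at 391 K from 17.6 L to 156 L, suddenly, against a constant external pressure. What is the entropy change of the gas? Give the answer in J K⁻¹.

Entropy is a state function, so ΔS_gas depends only on the end states.
For an isothermal ideal gas ΔS_gas = nR ln(V₂/V₁) = 5.43 × 8.314 × ln(156/17.6) = 98.5 J/K.

ΔS_gas = 98.5 J/K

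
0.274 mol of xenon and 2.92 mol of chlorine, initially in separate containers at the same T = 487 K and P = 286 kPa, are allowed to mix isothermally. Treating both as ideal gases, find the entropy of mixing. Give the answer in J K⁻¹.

ΔS_mix = 7.77 J/K

Mole fractions: x_A = 0.274/3.19 = 0.0858, x_B = 0.914.
ΔS_mix = −R(n_A ln x_A + n_B ln x_B) = −8.314 × (0.274 ln 0.0858 + 2.92 ln 0.914) = 7.77 J/K.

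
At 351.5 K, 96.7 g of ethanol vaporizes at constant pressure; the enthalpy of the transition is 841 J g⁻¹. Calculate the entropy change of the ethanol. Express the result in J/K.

Heat absorbed by the substance: Q = mL = 96.7 × 841 = 81324.7 J.
At constant T, ΔS = Q_rev/T = 81324.7 / 351.5 = 231 J/K.

ΔS = 231 J/K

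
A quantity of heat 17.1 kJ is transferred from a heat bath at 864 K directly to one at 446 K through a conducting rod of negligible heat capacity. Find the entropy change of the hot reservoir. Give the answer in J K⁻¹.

ΔS_hot = -19.8 J/K

The hot reservoir loses heat Q, so ΔS_hot = −Q/T_H = −17100/864 = -19.8 J/K.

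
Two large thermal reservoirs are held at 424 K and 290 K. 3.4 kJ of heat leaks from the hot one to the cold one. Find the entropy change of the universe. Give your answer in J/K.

ΔS_total = 3.71 J/K

ΔS_hot = −Q/T_H = −3400/424 = -8.0189 J/K and ΔS_cold = +Q/T_C = 3400/290 = 11.724 J/K.
ΔS_total = -8.0189 + 11.724 = 3.71 J/K, positive as the second law requires.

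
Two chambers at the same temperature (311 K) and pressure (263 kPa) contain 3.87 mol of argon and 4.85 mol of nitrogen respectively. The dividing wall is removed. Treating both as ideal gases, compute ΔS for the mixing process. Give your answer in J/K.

Mole fractions: x_A = 3.87/8.72 = 0.444, x_B = 0.556.
ΔS_mix = −R(n_A ln x_A + n_B ln x_B) = −8.314 × (3.87 ln 0.444 + 4.85 ln 0.556) = 49.8 J/K.

ΔS_mix = 49.8 J/K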